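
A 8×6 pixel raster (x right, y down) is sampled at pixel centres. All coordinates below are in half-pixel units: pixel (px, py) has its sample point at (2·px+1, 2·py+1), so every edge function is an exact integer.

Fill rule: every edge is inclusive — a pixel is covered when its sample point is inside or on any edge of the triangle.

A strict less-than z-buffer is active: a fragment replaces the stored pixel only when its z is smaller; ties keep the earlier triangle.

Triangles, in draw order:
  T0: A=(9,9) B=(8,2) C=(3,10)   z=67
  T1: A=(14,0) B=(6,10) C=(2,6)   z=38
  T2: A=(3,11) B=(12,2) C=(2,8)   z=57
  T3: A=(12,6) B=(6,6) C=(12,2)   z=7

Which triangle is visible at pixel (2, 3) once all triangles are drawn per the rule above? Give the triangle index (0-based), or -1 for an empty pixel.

T0:
  2·area = 43  (B↔C swapped to make it positive)
  edge (9, 9)→(3, 10): d=(-6,1) inclusive
  edge (3, 10)→(8, 2): d=(5,-8) inclusive
  edge (8, 2)→(9, 9): d=(1,7) inclusive
    (3,2)@(7, 5): e=[26,7,10] → █
    (4,2)@(9, 5): e=[24,23,-4] → ·
    (2,3)@(5, 7): e=[16,1,26] → █
    (4,3)@(9, 7): e=[12,33,-2] → ·
    (2,4)@(5, 9): e=[4,11,28] → █
    (4,4)@(9, 9): e=[0,43,0] → █  [on edge]
    (5,4)@(11, 9): e=[-2,59,-14] → ·
    (2,5)@(5, 11): e=[-8,21,30] → ·
    (3,5)@(7, 11): e=[-10,37,16] → ·
    (4,5)@(9, 11): e=[-12,53,2] → ·
  covered (6 px):
    · · · · · · · ·
    · · · · · · · ·
    · · · █ · · · ·
    · · █ █ · · · ·
    · · █ █ █ · · ·
    · · · · · · · ·
T1:
  2·area = 72
  edge (14, 0)→(6, 10): d=(-8,10) inclusive
  edge (6, 10)→(2, 6): d=(-4,-4) inclusive
  edge (2, 6)→(14, 0): d=(12,-6) inclusive
    (6,0)@(13, 1): e=[2,64,6] → █
    (7,0)@(15, 1): e=[-18,72,18] → ·
    (4,1)@(9, 3): e=[26,40,6] → █
    (5,1)@(11, 3): e=[6,48,18] → █
    (6,1)@(13, 3): e=[-14,56,30] → ·
    (0,2)@(1, 5): e=[90,0,-18] → ·  [on edge]
    (2,2)@(5, 5): e=[50,16,6] → █
    (3,2)@(7, 5): e=[30,24,18] → █
    (5,2)@(11, 5): e=[-10,40,42] → ·
    (1,3)@(3, 7): e=[54,0,18] → █  [on edge]
    (4,3)@(9, 7): e=[-6,24,54] → ·
    (1,4)@(3, 9): e=[38,-8,42] → ·
    (2,4)@(5, 9): e=[18,0,54] → █  [on edge]
    (3,5)@(7, 11): e=[-18,0,90] → ·  [on edge]
  covered (10 px):
    · · · · · · █ ·
    · · · · █ █ · ·
    · · █ █ █ · · ·
    · █ █ █ · · · ·
    · · █ · · · · ·
    · · · · · · · ·
T2:
  2·area = 36  (B↔C swapped to make it positive)
  edge (3, 11)→(2, 8): d=(-1,-3) inclusive
  edge (2, 8)→(12, 2): d=(10,-6) inclusive
  edge (12, 2)→(3, 11): d=(-9,9) inclusive
    (6,0)@(13, 1): e=[40,-4,0] → ·  [on edge]
    (5,1)@(11, 3): e=[32,4,0] → █  [on edge]
    (6,1)@(13, 3): e=[38,16,-18] → ·
    (0,2)@(1, 5): e=[0,-36,72] → ·  [on edge]
    (3,2)@(7, 5): e=[18,0,18] → █  [on edge]
    (4,2)@(9, 5): e=[24,12,0] → █  [on edge]
    (5,2)@(11, 5): e=[30,24,-18] → ·
    (2,3)@(5, 7): e=[10,8,18] → █
    (3,3)@(7, 7): e=[16,20,0] → █  [on edge]
    (4,3)@(9, 7): e=[22,32,-18] → ·
    (1,4)@(3, 9): e=[2,16,18] → █
    (2,4)@(5, 9): e=[8,28,0] → █  [on edge]
    (1,5)@(3, 11): e=[0,36,0] → █  [on edge]
  covered (8 px):
    · · · · · · · ·
    · · · · · █ · ·
    · · · █ █ · · ·
    · · █ █ · · · ·
    · █ █ · · · · ·
    · █ · · · · · ·
T3:
  2·area = 24
  edge (12, 6)→(6, 6): d=(-6,0) inclusive
  edge (6, 6)→(12, 2): d=(6,-4) inclusive
  edge (12, 2)→(12, 6): d=(0,4) inclusive
    (5,1)@(11, 3): e=[18,2,4] → █
    (6,1)@(13, 3): e=[18,10,-4] → ·
    (4,2)@(9, 5): e=[6,6,12] → █
    (6,2)@(13, 5): e=[6,22,-4] → ·
    (4,3)@(9, 7): e=[-6,18,12] → ·
    (5,3)@(11, 7): e=[-6,26,4] → ·
  covered (3 px):
    · · · · · · · ·
    · · · · · █ · ·
    · · · · █ █ · ·
    · · · · · · · ·
    · · · · · · · ·
    · · · · · · · ·

Z-buffer (winner per pixel, '.' = empty):
  . . . . . . 1 .
  . . . . 1 3 . .
  . . 1 1 3 3 . .
  . 1 1 1 . . . .
  . 2 1 0 0 . . .
  . 2 . . . . . .

Result: 1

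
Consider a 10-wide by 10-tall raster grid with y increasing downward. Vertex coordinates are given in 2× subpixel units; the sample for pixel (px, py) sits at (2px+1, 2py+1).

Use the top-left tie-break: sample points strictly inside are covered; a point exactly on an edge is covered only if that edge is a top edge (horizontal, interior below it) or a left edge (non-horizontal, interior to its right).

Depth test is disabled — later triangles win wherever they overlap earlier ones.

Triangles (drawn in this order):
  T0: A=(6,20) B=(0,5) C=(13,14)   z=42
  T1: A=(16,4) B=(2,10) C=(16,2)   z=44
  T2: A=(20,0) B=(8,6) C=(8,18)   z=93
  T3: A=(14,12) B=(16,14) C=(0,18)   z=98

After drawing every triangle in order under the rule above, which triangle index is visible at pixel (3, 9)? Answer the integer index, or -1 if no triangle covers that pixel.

T0:
  2·area = 141
  edge (6, 20)→(0, 5): d=(-6,-15) top-left  bias=+0
  edge (0, 5)→(13, 14): d=(13,9) right/bottom  bias=-1
  edge (13, 14)→(6, 20): d=(-7,6) right/bottom  bias=-1
    (0,3)@(1, 7): e=[3,17,121] → █
    (1,3)@(3, 7): e=[33,-1,109] → ·
    (0,4)@(1, 9): e=[-9,43,107] → ·
    (1,4)@(3, 9): e=[21,25,95] → █
    (2,4)@(5, 9): e=[51,7,83] → █
    (3,4)@(7, 9): e=[81,-11,71] → ·
    (1,5)@(3, 11): e=[9,51,81] → █
    (3,5)@(7, 11): e=[69,15,57] → █
    (4,5)@(9, 11): e=[99,-3,45] → ·
    (1,6)@(3, 13): e=[-3,77,67] → ·
    (2,6)@(5, 13): e=[27,59,55] → █
    (4,6)@(9, 13): e=[87,23,31] → █
  covered (18 px):
    · · · · · · · · · ·
    · · · · · · · · · ·
    · · · · · · · · · ·
    █ · · · · · · · · ·
    · █ █ · · · · · · ·
    · █ █ █ · · · · · ·
    · · █ █ █ █ · · · ·
    · · █ █ █ █ · · · ·
    · · █ █ █ · · · · ·
    · · · █ · · · · · ·
T1:
  2·area = 28
  edge (16, 4)→(2, 10): d=(-14,6) right/bottom  bias=-1
  edge (2, 10)→(16, 2): d=(14,-8) top-left  bias=+0
  edge (16, 2)→(16, 4): d=(0,2) right/bottom  bias=-1
    (7,1)@(15, 3): e=[20,6,2] → █
    (8,1)@(17, 3): e=[8,22,-2] → ·
    (5,2)@(11, 5): e=[16,2,10] → █
    (6,2)@(13, 5): e=[4,18,6] → █
    (7,2)@(15, 5): e=[-8,34,2] → ·
    (4,3)@(9, 7): e=[0,14,14] → ·  [on edge]
    (5,3)@(11, 7): e=[-12,30,10] → ·
    (6,3)@(13, 7): e=[-24,46,6] → ·
  covered (3 px):
    · · · · · · · · · ·
    · · · · · · · █ · ·
    · · · · · █ █ · · ·
    · · · · · · · · · ·
    · · · · · · · · · ·
    · · · · · · · · · ·
    · · · · · · · · · ·
    · · · · · · · · · ·
    · · · · · · · · · ·
    · · · · · · · · · ·
T2:
  2·area = 144  (B↔C swapped to make it positive)
  edge (20, 0)→(8, 18): d=(-12,18) right/bottom  bias=-1
  edge (8, 18)→(8, 6): d=(0,-12) top-left  bias=+0
  edge (8, 6)→(20, 0): d=(12,-6) top-left  bias=+0
    (9,0)@(19, 1): e=[6,132,6] → █
    (7,1)@(15, 3): e=[54,84,6] → █
    (8,1)@(17, 3): e=[18,108,18] → █
    (9,1)@(19, 3): e=[-18,132,30] → ·
    (5,2)@(11, 5): e=[102,36,6] → █
    (6,2)@(13, 5): e=[66,60,18] → █
    (8,2)@(17, 5): e=[-6,108,42] → ·
    (4,3)@(9, 7): e=[114,12,18] → █
    (8,3)@(17, 7): e=[-30,108,66] → ·
    (4,4)@(9, 9): e=[90,12,42] → █
    (7,4)@(15, 9): e=[-18,84,78] → ·
    (4,5)@(9, 11): e=[66,12,66] → █
  covered (18 px):
    · · · · · · · · · █
    · · · · · · · █ █ ·
    · · · · · █ █ █ · ·
    · · · · █ █ █ █ · ·
    · · · · █ █ █ · · ·
    · · · · █ █ · · · ·
    · · · · █ █ · · · ·
    · · · · █ · · · · ·
    · · · · · · · · · ·
    · · · · · · · · · ·
T3:
  2·area = 40
  edge (14, 12)→(16, 14): d=(2,2) right/bottom  bias=-1
  edge (16, 14)→(0, 18): d=(-16,4) right/bottom  bias=-1
  edge (0, 18)→(14, 12): d=(14,-6) top-left  bias=+0
    (1,0)@(3, 1): e=[0,260,-220] → ·  [on edge]
    (2,1)@(5, 3): e=[0,220,-180] → ·  [on edge]
    (3,2)@(7, 5): e=[0,180,-140] → ·  [on edge]
    (4,3)@(9, 7): e=[0,140,-100] → ·  [on edge]
    (5,4)@(11, 9): e=[0,100,-60] → ·  [on edge]
    (6,5)@(13, 11): e=[0,60,-20] → ·  [on edge]
    (6,6)@(13, 13): e=[4,28,8] → █
    (7,6)@(15, 13): e=[0,20,20] → ·  [on edge]
    (3,7)@(7, 15): e=[20,20,0] → █  [on edge]
    (4,7)@(9, 15): e=[16,12,12] → █
    (5,7)@(11, 15): e=[12,4,24] → █
    (6,7)@(13, 15): e=[8,-4,36] → ·
    (8,7)@(17, 15): e=[0,-20,60] → ·  [on edge]
    (9,8)@(19, 17): e=[0,-60,100] → ·  [on edge]
  covered (5 px):
    · · · · · · · · · ·
    · · · · · · · · · ·
    · · · · · · · · · ·
    · · · · · · · · · ·
    · · · · · · · · · ·
    · · · · · · · · · ·
    · · · · · · █ · · ·
    · · · █ █ █ · · · ·
    · █ · · · · · · · ·
    · · · · · · · · · ·

Z-buffer (winner per pixel, '.' = empty):
  . . . . . . . . . 2
  . . . . . . . 2 2 .
  . . . . . 2 2 2 . .
  0 . . . 2 2 2 2 . .
  . 0 0 . 2 2 2 . . .
  . 0 0 0 2 2 . . . .
  . . 0 0 2 2 3 . . .
  . . 0 3 3 3 . . . .
  . 3 0 0 0 . . . . .
  . . . 0 . . . . . .

Result: 0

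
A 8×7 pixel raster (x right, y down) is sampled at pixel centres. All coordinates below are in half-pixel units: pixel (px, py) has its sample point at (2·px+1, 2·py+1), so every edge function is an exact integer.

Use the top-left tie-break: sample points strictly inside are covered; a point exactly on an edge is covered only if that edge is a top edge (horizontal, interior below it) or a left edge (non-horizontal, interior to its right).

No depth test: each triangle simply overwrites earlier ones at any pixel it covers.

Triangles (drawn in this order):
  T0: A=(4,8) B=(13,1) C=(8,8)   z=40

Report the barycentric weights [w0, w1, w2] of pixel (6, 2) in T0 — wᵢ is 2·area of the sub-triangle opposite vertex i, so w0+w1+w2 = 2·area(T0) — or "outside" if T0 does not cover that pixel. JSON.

T0:
  2·area = 28
  edge (4, 8)→(13, 1): d=(9,-7) top-left  bias=+0
  edge (13, 1)→(8, 8): d=(-5,7) right/bottom  bias=-1
  edge (8, 8)→(4, 8): d=(-4,0) right/bottom  bias=-1
    (6,0)@(13, 1): e=[0,0,28] → .  [on edge]
    (5,1)@(11, 3): e=[4,4,20] → X
    (6,1)@(13, 3): e=[18,-10,20] → .
    (4,2)@(9, 5): e=[8,8,12] → X
    (5,2)@(11, 5): e=[22,-6,12] → .
    (3,3)@(7, 7): e=[12,12,4] → X
    (4,3)@(9, 7): e=[26,-2,4] → .
    (3,4)@(7, 9): e=[30,2,-4] → .
  covered (3 px):
    . . . . . . . .
    . . . . . X . .
    . . . . X . . .
    . . . X . . . .
    . . . . . . . .
    . . . . . . . .
    . . . . . . . .

Answer: "outside"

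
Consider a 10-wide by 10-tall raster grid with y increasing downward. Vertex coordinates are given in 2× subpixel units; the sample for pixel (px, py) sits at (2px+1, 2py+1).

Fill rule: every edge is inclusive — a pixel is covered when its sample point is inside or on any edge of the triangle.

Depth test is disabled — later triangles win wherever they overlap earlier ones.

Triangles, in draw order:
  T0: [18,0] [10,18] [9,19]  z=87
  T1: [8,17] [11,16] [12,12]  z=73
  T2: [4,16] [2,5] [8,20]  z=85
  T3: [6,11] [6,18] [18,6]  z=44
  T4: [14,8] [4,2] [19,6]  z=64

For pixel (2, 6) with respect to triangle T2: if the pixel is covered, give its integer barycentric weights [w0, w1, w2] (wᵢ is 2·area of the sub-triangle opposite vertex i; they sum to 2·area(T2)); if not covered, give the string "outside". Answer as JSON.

T0:
  2·area = 10
  edge (18, 0)→(10, 18): d=(-8,18) inclusive
  edge (10, 18)→(9, 19): d=(-1,1) inclusive
  edge (9, 19)→(18, 0): d=(9,-19) inclusive
    (9,4)@(19, 9): e=[-90,0,100] → ·  [on edge]
    (6,5)@(13, 11): e=[2,4,4] → #
    (7,5)@(15, 11): e=[-34,2,42] → ·
    (8,5)@(17, 11): e=[-70,0,80] → ·  [on edge]
    (6,6)@(13, 13): e=[-14,2,22] → ·
    (7,6)@(15, 13): e=[-50,0,60] → ·  [on edge]
    (5,7)@(11, 15): e=[6,2,2] → #
    (6,7)@(13, 15): e=[-30,0,40] → ·  [on edge]
    (5,8)@(11, 17): e=[-10,0,20] → ·  [on edge]
    (4,9)@(9, 19): e=[10,0,0] → #  [on edge]
    (5,9)@(11, 19): e=[-26,-2,38] → ·
  covered (3 px):
    · · · · · · · · · ·
    · · · · · · · · · ·
    · · · · · · · · · ·
    · · · · · · · · · ·
    · · · · · · · · · ·
    · · · · · · # · · ·
    · · · · · · · · · ·
    · · · · · # · · · ·
    · · · · · · · · · ·
    · · · · # · · · · ·
T1:
  2·area = 11  (B↔C swapped to make it positive)
  edge (8, 17)→(12, 12): d=(4,-5) inclusive
  edge (12, 12)→(11, 16): d=(-1,4) inclusive
  edge (11, 16)→(8, 17): d=(-3,1) inclusive
    (5,7)@(11, 15): e=[7,1,3] → #
    (6,7)@(13, 15): e=[17,-7,1] → ·
    (5,8)@(11, 17): e=[15,-1,-3] → ·
  covered (1 px):
    · · · · · · · · · ·
    · · · · · · · · · ·
    · · · · · · · · · ·
    · · · · · · · · · ·
    · · · · · · · · · ·
    · · · · · · · · · ·
    · · · · · · · · · ·
    · · · · · # · · · ·
    · · · · · · · · · ·
    · · · · · · · · · ·
T2:
  2·area = 36
  edge (4, 16)→(2, 5): d=(-2,-11) inclusive
  edge (2, 5)→(8, 20): d=(6,15) inclusive
  edge (8, 20)→(4, 16): d=(-4,-4) inclusive
    (1,4)@(3, 9): e=[3,9,24] → #
    (2,4)@(5, 9): e=[25,-21,32] → ·
    (1,5)@(3, 11): e=[-1,21,16] → ·
    (0,6)@(1, 13): e=[-27,63,0] → ·  [on edge]
    (2,6)@(5, 13): e=[17,3,16] → #
    (3,6)@(7, 13): e=[39,-27,24] → ·
    (1,7)@(3, 15): e=[-9,45,0] → ·  [on edge]
    (2,7)@(5, 15): e=[13,15,8] → #
    (3,7)@(7, 15): e=[35,-15,16] → ·
    (2,8)@(5, 17): e=[9,27,0] → #  [on edge]
    (3,8)@(7, 17): e=[31,-3,8] → ·
    (2,9)@(5, 19): e=[5,39,-8] → ·
    (3,9)@(7, 19): e=[27,9,0] → #  [on edge]
  covered (5 px):
    · · · · · · · · · ·
    · · · · · · · · · ·
    · · · · · · · · · ·
    · · · · · · · · · ·
    · # · · · · · · · ·
    · · · · · · · · · ·
    · · # · · · · · · ·
    · · # · · · · · · ·
    · · # · · · · · · ·
    · · · # · · · · · ·
T3:
  2·area = 84  (B↔C swapped to make it positive)
  edge (6, 11)→(18, 6): d=(12,-5) inclusive
  edge (18, 6)→(6, 18): d=(-12,12) inclusive
  edge (6, 18)→(6, 11): d=(0,-7) inclusive
    (9,2)@(19, 5): e=[-7,0,91] → ·  [on edge]
    (8,3)@(17, 7): e=[7,0,77] → #  [on edge]
    (9,3)@(19, 7): e=[17,-24,91] → ·
    (5,4)@(11, 9): e=[1,48,35] → #
    (6,4)@(13, 9): e=[11,24,49] → #
    (7,4)@(15, 9): e=[21,0,63] → #  [on edge]
    (8,4)@(17, 9): e=[31,-24,77] → ·
    (3,5)@(7, 11): e=[5,72,7] → #
    (4,5)@(9, 11): e=[15,48,21] → #
    (6,5)@(13, 11): e=[35,0,49] → #  [on edge]
    (7,5)@(15, 11): e=[45,-24,63] → ·
    (3,6)@(7, 13): e=[29,48,7] → #
    (5,6)@(11, 13): e=[49,0,35] → #  [on edge]
    (4,7)@(9, 15): e=[63,0,21] → #  [on edge]
    (3,8)@(7, 17): e=[77,0,7] → #  [on edge]
    (2,9)@(5, 19): e=[91,0,-7] → ·  [on edge]
  covered (14 px):
    · · · · · · · · · ·
    · · · · · · · · · ·
    · · · · · · · · · ·
    · · · · · · · · # ·
    · · · · · # # # · ·
    · · · # # # # · · ·
    · · · # # # · · · ·
    · · · # # · · · · ·
    · · · # · · · · · ·
    · · · · · · · · · ·
T4:
  2·area = 50
  edge (14, 8)→(4, 2): d=(-10,-6) inclusive
  edge (4, 2)→(19, 6): d=(15,4) inclusive
  edge (19, 6)→(14, 8): d=(-5,2) inclusive
    (3,1)@(7, 3): e=[8,3,39] → #
    (4,1)@(9, 3): e=[20,-5,35] → ·
    (3,2)@(7, 5): e=[-12,33,29] → ·
    (4,2)@(9, 5): e=[0,25,25] → #  [on edge]
    (5,2)@(11, 5): e=[12,17,21] → #
    (6,2)@(13, 5): e=[24,9,17] → #
    (7,2)@(15, 5): e=[36,1,13] → #
    (8,2)@(17, 5): e=[48,-7,9] → ·
    (4,3)@(9, 7): e=[-20,55,15] → ·
    (5,3)@(11, 7): e=[-8,47,11] → ·
    (6,3)@(13, 7): e=[4,39,7] → #
    (8,3)@(17, 7): e=[28,23,-1] → ·
    (9,5)@(19, 11): e=[0,75,-25] → ·  [on edge]
  covered (7 px):
    · · · · · · · · · ·
    · · · # · · · · · ·
    · · · · # # # # · ·
    · · · · · · # # · ·
    · · · · · · · · · ·
    · · · · · · · · · ·
    · · · · · · · · · ·
    · · · · · · · · · ·
    · · · · · · · · · ·
    · · · · · · · · · ·

Answer: [3,16,17]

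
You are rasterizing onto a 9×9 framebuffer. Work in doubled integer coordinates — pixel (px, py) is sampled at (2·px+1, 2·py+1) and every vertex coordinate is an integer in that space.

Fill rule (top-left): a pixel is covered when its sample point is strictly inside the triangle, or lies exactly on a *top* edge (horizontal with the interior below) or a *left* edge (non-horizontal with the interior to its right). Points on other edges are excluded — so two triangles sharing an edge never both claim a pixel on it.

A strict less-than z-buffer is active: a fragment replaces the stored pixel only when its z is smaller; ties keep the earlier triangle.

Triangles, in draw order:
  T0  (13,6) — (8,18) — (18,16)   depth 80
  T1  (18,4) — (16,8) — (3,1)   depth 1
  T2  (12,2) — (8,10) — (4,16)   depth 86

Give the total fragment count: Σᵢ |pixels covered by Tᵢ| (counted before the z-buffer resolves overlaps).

T0:
  2·area = 110  (B↔C swapped to make it positive)
  edge (13, 6)→(18, 16): d=(5,10) right/bottom  bias=-1
  edge (18, 16)→(8, 18): d=(-10,2) right/bottom  bias=-1
  edge (8, 18)→(13, 6): d=(5,-12) top-left  bias=+0
    (6,3)@(13, 7): e=[5,100,5] → #
    (7,3)@(15, 7): e=[-15,96,29] → ·
    (6,4)@(13, 9): e=[15,80,15] → #
    (7,4)@(15, 9): e=[-5,76,39] → ·
    (5,5)@(11, 11): e=[45,64,1] → #
    (7,5)@(15, 11): e=[5,56,49] → #
    (8,5)@(17, 11): e=[-15,52,73] → ·
    (5,6)@(11, 13): e=[55,44,11] → #
    (8,6)@(17, 13): e=[-5,32,83] → ·
    (5,7)@(11, 15): e=[65,24,21] → #
    (8,7)@(17, 15): e=[5,12,93] → #
    (4,8)@(9, 17): e=[95,8,7] → #
    (6,8)@(13, 17): e=[55,0,55] → ·  [on edge]
  covered (14 px):
    · · · · · · · · ·
    · · · · · · · · ·
    · · · · · · · · ·
    · · · · · · # · ·
    · · · · · · # · ·
    · · · · · # # # ·
    · · · · · # # # ·
    · · · · · # # # #
    · · · · # # · · ·
T1:
  2·area = 66
  edge (18, 4)→(16, 8): d=(-2,4) right/bottom  bias=-1
  edge (16, 8)→(3, 1): d=(-13,-7) top-left  bias=+0
  edge (3, 1)→(18, 4): d=(15,3) right/bottom  bias=-1
    (1,0)@(3, 1): e=[66,0,0] → ·  [on edge]
    (3,1)@(7, 3): e=[46,2,18] → #
    (4,1)@(9, 3): e=[38,16,12] → #
    (5,1)@(11, 3): e=[30,30,6] → #
    (6,1)@(13, 3): e=[22,44,0] → ·  [on edge]
    (3,2)@(7, 5): e=[42,-24,48] → ·
    (4,2)@(9, 5): e=[34,-10,42] → ·
    (5,2)@(11, 5): e=[26,4,36] → #
    (6,2)@(13, 5): e=[18,18,30] → #
    (7,2)@(15, 5): e=[10,32,24] → #
    (8,2)@(17, 5): e=[2,46,18] → #
    (5,3)@(11, 7): e=[22,-22,66] → ·
  covered (8 px):
    · · · · · · · · ·
    · · · # # # · · ·
    · · · · · # # # #
    · · · · · · · # ·
    · · · · · · · · ·
    · · · · · · · · ·
    · · · · · · · · ·
    · · · · · · · · ·
    · · · · · · · · ·
T2:
  2·area = 8
  edge (12, 2)→(8, 10): d=(-4,8) right/bottom  bias=-1
  edge (8, 10)→(4, 16): d=(-4,6) right/bottom  bias=-1
  edge (4, 16)→(12, 2): d=(8,-14) top-left  bias=+0
    (3,5)@(7, 11): e=[4,2,2] → #
    (4,5)@(9, 11): e=[-12,-10,30] → ·
    (3,6)@(7, 13): e=[-4,-6,18] → ·
  covered (1 px):
    · · · · · · · · ·
    · · · · · · · · ·
    · · · · · · · · ·
    · · · · · · · · ·
    · · · · · · · · ·
    · · · # · · · · ·
    · · · · · · · · ·
    · · · · · · · · ·
    · · · · · · · · ·

Result: 23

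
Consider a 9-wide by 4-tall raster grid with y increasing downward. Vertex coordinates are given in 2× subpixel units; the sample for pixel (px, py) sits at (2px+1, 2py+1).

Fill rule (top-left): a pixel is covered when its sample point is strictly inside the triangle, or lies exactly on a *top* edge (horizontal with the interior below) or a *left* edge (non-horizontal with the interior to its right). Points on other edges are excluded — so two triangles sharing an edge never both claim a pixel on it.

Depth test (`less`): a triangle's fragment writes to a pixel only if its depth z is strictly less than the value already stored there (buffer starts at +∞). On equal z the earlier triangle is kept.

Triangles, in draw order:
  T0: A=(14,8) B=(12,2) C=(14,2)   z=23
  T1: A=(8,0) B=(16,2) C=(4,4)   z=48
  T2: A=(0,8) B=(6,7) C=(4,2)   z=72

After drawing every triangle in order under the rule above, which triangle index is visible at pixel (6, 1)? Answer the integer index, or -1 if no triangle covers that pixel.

T0:
  2·area = 12
  edge (14, 8)→(12, 2): d=(-2,-6) top-left  bias=+0
  edge (12, 2)→(14, 2): d=(2,0) top-left  bias=+0
  edge (14, 2)→(14, 8): d=(0,6) right/bottom  bias=-1
    (6,1)@(13, 3): e=[4,2,6] → #
    (7,1)@(15, 3): e=[16,2,-6] → ·
    (6,2)@(13, 5): e=[0,6,6] → #  [on edge]
    (7,2)@(15, 5): e=[12,6,-6] → ·
    (6,3)@(13, 7): e=[-4,10,6] → ·
  covered (2 px):
    · · · · · · · · ·
    · · · · · · # · ·
    · · · · · · # · ·
    · · · · · · · · ·
T1:
  2·area = 40
  edge (8, 0)→(16, 2): d=(8,2) right/bottom  bias=-1
  edge (16, 2)→(4, 4): d=(-12,2) right/bottom  bias=-1
  edge (4, 4)→(8, 0): d=(4,-4) top-left  bias=+0
    (3,0)@(7, 1): e=[10,30,0] → #  [on edge]
    (4,0)@(9, 1): e=[6,26,8] → #
    (5,0)@(11, 1): e=[2,22,16] → #
    (6,0)@(13, 1): e=[-2,18,24] → ·
    (2,1)@(5, 3): e=[30,10,0] → #  [on edge]
    (5,1)@(11, 3): e=[18,-2,24] → ·
    (1,2)@(3, 5): e=[50,-10,0] → ·  [on edge]
    (2,2)@(5, 5): e=[46,-14,8] → ·
    (3,2)@(7, 5): e=[42,-18,16] → ·
    (4,2)@(9, 5): e=[38,-22,24] → ·
    (0,3)@(1, 7): e=[70,-30,0] → ·  [on edge]
  covered (6 px):
    · · · # # # · · ·
    · · # # # · · · ·
    · · · · · · · · ·
    · · · · · · · · ·
T2:
  2·area = 32  (B↔C swapped to make it positive)
  edge (0, 8)→(4, 2): d=(4,-6) top-left  bias=+0
  edge (4, 2)→(6, 7): d=(2,5) right/bottom  bias=-1
  edge (6, 7)→(0, 8): d=(-6,1) right/bottom  bias=-1
    (1,2)@(3, 5): e=[6,11,15] → #
    (2,2)@(5, 5): e=[18,1,13] → #
    (3,2)@(7, 5): e=[30,-9,11] → ·
    (0,3)@(1, 7): e=[2,25,5] → #
    (3,3)@(7, 7): e=[38,-5,-1] → ·
  covered (5 px):
    · · · · · · · · ·
    · · · · · · · · ·
    · # # · · · · · ·
    # # # · · · · · ·

Z-buffer (winner per pixel, '.' = empty):
  . . . 1 1 1 . . .
  . . 1 1 1 . 0 . .
  . 2 2 . . . 0 . .
  2 2 2 . . . . . .

Answer: 0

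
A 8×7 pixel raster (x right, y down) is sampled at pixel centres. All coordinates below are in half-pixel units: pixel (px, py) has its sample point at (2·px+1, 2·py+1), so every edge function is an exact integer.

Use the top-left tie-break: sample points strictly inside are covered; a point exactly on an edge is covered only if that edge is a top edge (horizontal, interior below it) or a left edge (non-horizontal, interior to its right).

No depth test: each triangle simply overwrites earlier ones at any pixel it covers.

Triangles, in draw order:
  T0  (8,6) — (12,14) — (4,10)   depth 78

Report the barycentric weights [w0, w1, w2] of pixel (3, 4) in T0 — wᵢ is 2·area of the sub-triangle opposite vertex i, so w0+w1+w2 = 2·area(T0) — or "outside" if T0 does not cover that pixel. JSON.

T0:
  2·area = 48
  edge (8, 6)→(12, 14): d=(4,8) right/bottom  bias=-1
  edge (12, 14)→(4, 10): d=(-8,-4) top-left  bias=+0
  edge (4, 10)→(8, 6): d=(4,-4) top-left  bias=+0
    (6,0)@(13, 1): e=[-60,108,0] → ·  [on edge]
    (5,1)@(11, 3): e=[-36,84,0] → ·  [on edge]
    (4,2)@(9, 5): e=[-12,60,0] → ·  [on edge]
    (3,3)@(7, 7): e=[12,36,0] → █  [on edge]
    (4,3)@(9, 7): e=[-4,44,8] → ·
    (2,4)@(5, 9): e=[36,12,0] → █  [on edge]
    (4,4)@(9, 9): e=[4,28,16] → █
    (5,4)@(11, 9): e=[-12,36,24] → ·
    (1,5)@(3, 11): e=[60,-12,0] → ·  [on edge]
    (2,5)@(5, 11): e=[44,-4,8] → ·
    (3,5)@(7, 11): e=[28,4,16] → █
    (5,5)@(11, 11): e=[-4,20,32] → ·
    (0,6)@(1, 13): e=[84,-36,0] → ·  [on edge]
  covered (7 px):
    · · · · · · · ·
    · · · · · · · ·
    · · · · · · · ·
    · · · █ · · · ·
    · · █ █ █ · · ·
    · · · █ █ · · ·
    · · · · · █ · ·

Answer: [20,8,20]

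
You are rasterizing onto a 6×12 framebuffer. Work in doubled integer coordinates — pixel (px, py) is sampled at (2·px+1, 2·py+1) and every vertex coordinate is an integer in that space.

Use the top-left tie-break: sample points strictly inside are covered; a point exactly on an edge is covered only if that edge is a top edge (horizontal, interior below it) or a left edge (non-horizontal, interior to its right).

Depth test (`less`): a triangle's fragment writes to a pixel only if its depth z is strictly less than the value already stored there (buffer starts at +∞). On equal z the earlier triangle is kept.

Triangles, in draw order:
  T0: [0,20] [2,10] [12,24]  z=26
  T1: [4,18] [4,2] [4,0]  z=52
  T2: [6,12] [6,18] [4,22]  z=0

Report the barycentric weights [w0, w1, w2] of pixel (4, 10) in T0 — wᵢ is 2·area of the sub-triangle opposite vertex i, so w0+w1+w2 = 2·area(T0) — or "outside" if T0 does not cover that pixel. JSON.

T0:
  2·area = 128
  edge (0, 20)→(2, 10): d=(2,-10) top-left  bias=+0
  edge (2, 10)→(12, 24): d=(10,14) right/bottom  bias=-1
  edge (12, 24)→(0, 20): d=(-12,-4) top-left  bias=+0
    (1,2)@(3, 5): e=[0,-64,192] → ·  [on edge]
    (1,6)@(3, 13): e=[16,16,96] → #
    (2,6)@(5, 13): e=[36,-12,104] → ·
    (0,7)@(1, 15): e=[0,64,64] → #  [on edge]
    (2,7)@(5, 15): e=[40,8,80] → #
    (3,7)@(7, 15): e=[60,-20,88] → ·
    (0,8)@(1, 17): e=[4,84,40] → #
    (3,8)@(7, 17): e=[64,0,64] → ·  [on edge]
    (0,9)@(1, 19): e=[8,104,16] → #
    (3,9)@(7, 19): e=[68,20,40] → #
    (4,9)@(9, 19): e=[88,-8,48] → ·
    (0,10)@(1, 21): e=[12,124,-8] → ·
    (1,10)@(3, 21): e=[32,96,0] → #  [on edge]
    (4,11)@(9, 23): e=[96,32,0] → #  [on edge]
  covered (17 px):
    · · · · · ·
    · · · · · ·
    · · · · · ·
    · · · · · ·
    · · · · · ·
    · · · · · ·
    · # · · · ·
    # # # · · ·
    # # # · · ·
    # # # # · ·
    · # # # # ·
    · · · · # #
T1:
  degenerate (2·area = 0) — covers nothing
T2:
  2·area = 12
  edge (6, 12)→(6, 18): d=(0,6) right/bottom  bias=-1
  edge (6, 18)→(4, 22): d=(-2,4) right/bottom  bias=-1
  edge (4, 22)→(6, 12): d=(2,-10) top-left  bias=+0
    (3,3)@(7, 7): e=[-6,18,0] → ·  [on edge]
    (2,8)@(5, 17): e=[6,6,0] → #  [on edge]
    (3,8)@(7, 17): e=[-6,-2,20] → ·
    (2,9)@(5, 19): e=[6,2,4] → #
    (3,9)@(7, 19): e=[-6,-6,24] → ·
    (2,10)@(5, 21): e=[6,-2,8] → ·
  covered (2 px):
    · · · · · ·
    · · · · · ·
    · · · · · ·
    · · · · · ·
    · · · · · ·
    · · · · · ·
    · · · · · ·
    · · · · · ·
    · · # · · ·
    · · # · · ·
    · · · · · ·
    · · · · · ·

Final: [12,24,92]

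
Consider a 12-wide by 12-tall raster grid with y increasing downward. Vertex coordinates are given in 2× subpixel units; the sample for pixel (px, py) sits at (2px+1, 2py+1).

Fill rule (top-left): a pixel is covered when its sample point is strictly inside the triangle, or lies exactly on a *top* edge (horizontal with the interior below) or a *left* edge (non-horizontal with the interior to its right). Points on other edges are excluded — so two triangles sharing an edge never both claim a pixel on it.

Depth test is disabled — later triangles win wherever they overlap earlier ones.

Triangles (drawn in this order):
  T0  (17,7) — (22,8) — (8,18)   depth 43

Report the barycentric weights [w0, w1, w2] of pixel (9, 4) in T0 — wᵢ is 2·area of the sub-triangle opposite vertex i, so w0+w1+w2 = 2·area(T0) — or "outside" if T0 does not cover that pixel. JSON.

T0:
  2·area = 64
  edge (17, 7)→(22, 8): d=(5,1) right/bottom  bias=-1
  edge (22, 8)→(8, 18): d=(-14,10) right/bottom  bias=-1
  edge (8, 18)→(17, 7): d=(9,-11) top-left  bias=+0
    (3,2)@(7, 5): e=[0,192,-128] → .  [on edge]
    (8,3)@(17, 7): e=[0,64,0] → .  [on edge]
    (8,4)@(17, 9): e=[10,36,18] → X
    (9,4)@(19, 9): e=[8,16,40] → X
    (10,4)@(21, 9): e=[6,-4,62] → .
    (7,5)@(15, 11): e=[22,28,14] → X
    (9,5)@(19, 11): e=[18,-12,58] → .
    (6,6)@(13, 13): e=[34,20,10] → X
    (7,6)@(15, 13): e=[32,0,32] → .  [on edge]
    (8,6)@(17, 13): e=[30,-20,54] → .
    (5,7)@(11, 15): e=[46,12,6] → X
    (6,7)@(13, 15): e=[44,-8,28] → .
    (0,11)@(1, 23): e=[96,0,-32] → .  [on edge]
  covered (7 px):
    . . . . . . . . . . . .
    . . . . . . . . . . . .
    . . . . . . . . . . . .
    . . . . . . . . . . . .
    . . . . . . . . X X . .
    . . . . . . . X X . . .
    . . . . . . X . . . . .
    . . . . . X . . . . . .
    . . . . X . . . . . . .
    . . . . . . . . . . . .
    . . . . . . . . . . . .
    . . . . . . . . . . . .

Result: [16,40,8]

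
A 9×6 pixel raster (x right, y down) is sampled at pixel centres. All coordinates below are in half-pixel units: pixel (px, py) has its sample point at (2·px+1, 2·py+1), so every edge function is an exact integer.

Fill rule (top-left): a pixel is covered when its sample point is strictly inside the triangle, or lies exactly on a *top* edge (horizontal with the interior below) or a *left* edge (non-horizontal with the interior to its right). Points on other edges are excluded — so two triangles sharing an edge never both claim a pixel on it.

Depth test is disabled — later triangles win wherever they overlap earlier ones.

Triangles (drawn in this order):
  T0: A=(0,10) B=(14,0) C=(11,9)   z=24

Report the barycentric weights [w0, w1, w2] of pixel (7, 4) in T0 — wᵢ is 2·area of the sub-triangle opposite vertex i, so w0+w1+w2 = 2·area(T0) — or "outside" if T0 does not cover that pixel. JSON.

T0:
  2·area = 96
  edge (0, 10)→(14, 0): d=(14,-10) top-left  bias=+0
  edge (14, 0)→(11, 9): d=(-3,9) right/bottom  bias=-1
  edge (11, 9)→(0, 10): d=(-11,1) right/bottom  bias=-1
    (6,0)@(13, 1): e=[4,6,86] → #
    (7,0)@(15, 1): e=[24,-12,84] → ·
    (5,1)@(11, 3): e=[12,18,66] → #
    (6,1)@(13, 3): e=[32,0,64] → ·  [on edge]
    (3,2)@(7, 5): e=[0,48,48] → #  [on edge]
    (4,2)@(9, 5): e=[20,30,46] → #
    (6,2)@(13, 5): e=[60,-6,42] → ·
    (2,3)@(5, 7): e=[8,60,28] → #
    (6,3)@(13, 7): e=[88,-12,20] → ·
    (1,4)@(3, 9): e=[16,72,8] → #
    (5,4)@(11, 9): e=[96,0,0] → ·  [on edge]
    (1,5)@(3, 11): e=[44,66,-14] → ·
  covered (13 px):
    · · · · · · # · ·
    · · · · · # · · ·
    · · · # # # · · ·
    · · # # # # · · ·
    · # # # # · · · ·
    · · · · · · · · ·

Final: "outside"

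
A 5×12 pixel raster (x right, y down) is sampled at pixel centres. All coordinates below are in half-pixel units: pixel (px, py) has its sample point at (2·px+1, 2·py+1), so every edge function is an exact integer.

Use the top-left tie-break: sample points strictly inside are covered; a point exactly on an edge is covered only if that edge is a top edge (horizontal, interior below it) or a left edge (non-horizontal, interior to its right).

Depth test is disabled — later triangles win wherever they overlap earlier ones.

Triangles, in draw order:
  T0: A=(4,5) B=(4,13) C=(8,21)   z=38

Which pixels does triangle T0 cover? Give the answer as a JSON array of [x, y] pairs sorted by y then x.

T0:
  2·area = 32  (B↔C swapped to make it positive)
  edge (4, 5)→(8, 21): d=(4,16) right/bottom  bias=-1
  edge (8, 21)→(4, 13): d=(-4,-8) top-left  bias=+0
  edge (4, 13)→(4, 5): d=(0,-8) top-left  bias=+0
    (1,0)@(3, 1): e=[0,40,-8] → ·  [on edge]
    (0,3)@(1, 7): e=[56,0,-24] → ·  [on edge]
    (2,4)@(5, 9): e=[0,24,8] → ·  [on edge]
    (1,5)@(3, 11): e=[40,0,-8] → ·  [on edge]
    (2,5)@(5, 11): e=[8,16,8] → #
    (3,5)@(7, 11): e=[-24,32,24] → ·
    (2,6)@(5, 13): e=[16,8,8] → #
    (3,6)@(7, 13): e=[-16,24,24] → ·
    (2,7)@(5, 15): e=[24,0,8] → #  [on edge]
    (3,7)@(7, 15): e=[-8,16,24] → ·
    (2,8)@(5, 17): e=[32,-8,8] → ·
    (3,8)@(7, 17): e=[0,8,24] → ·  [on edge]
    (3,9)@(7, 19): e=[8,0,24] → #  [on edge]
    (4,11)@(9, 23): e=[-8,0,40] → ·  [on edge]
  covered (4 px):
    · · · · ·
    · · · · ·
    · · · · ·
    · · · · ·
    · · · · ·
    · · # · ·
    · · # · ·
    · · # · ·
    · · · · ·
    · · · # ·
    · · · · ·
    · · · · ·

Final: [[2,5],[2,6],[2,7],[3,9]]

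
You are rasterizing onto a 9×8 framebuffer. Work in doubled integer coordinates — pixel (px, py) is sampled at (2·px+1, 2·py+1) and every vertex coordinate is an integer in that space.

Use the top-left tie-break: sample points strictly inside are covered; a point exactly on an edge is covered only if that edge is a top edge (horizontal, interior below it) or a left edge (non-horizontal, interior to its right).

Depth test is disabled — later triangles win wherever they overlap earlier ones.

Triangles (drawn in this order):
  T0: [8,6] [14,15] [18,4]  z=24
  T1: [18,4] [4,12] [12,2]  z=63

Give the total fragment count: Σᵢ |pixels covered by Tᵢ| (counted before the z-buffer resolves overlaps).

T0:
  2·area = 102  (B↔C swapped to make it positive)
  edge (8, 6)→(18, 4): d=(10,-2) top-left  bias=+0
  edge (18, 4)→(14, 15): d=(-4,11) right/bottom  bias=-1
  edge (14, 15)→(8, 6): d=(-6,-9) top-left  bias=+0
    (6,2)@(13, 5): e=[0,51,51] → X  [on edge]
    (7,2)@(15, 5): e=[4,29,69] → X
    (8,2)@(17, 5): e=[8,7,87] → X
    (1,3)@(3, 7): e=[0,153,-51] → .  [on edge]
    (4,3)@(9, 7): e=[12,87,3] → X
    (5,3)@(11, 7): e=[16,65,21] → X
    (8,3)@(17, 7): e=[28,-1,75] → .
    (4,4)@(9, 9): e=[32,79,-9] → .
    (5,4)@(11, 9): e=[36,57,9] → X
    (8,4)@(17, 9): e=[48,-9,63] → .
    (5,5)@(11, 11): e=[56,49,-3] → .
    (6,5)@(13, 11): e=[60,27,15] → X
  covered (13 px):
    . . . . . . . . .
    . . . . . . . . .
    . . . . . . X X X
    . . . . X X X X .
    . . . . . X X X .
    . . . . . . X X .
    . . . . . . X . .
    . . . . . . . . .
T1:
  2·area = 76
  edge (18, 4)→(4, 12): d=(-14,8) right/bottom  bias=-1
  edge (4, 12)→(12, 2): d=(8,-10) top-left  bias=+0
  edge (12, 2)→(18, 4): d=(6,2) right/bottom  bias=-1
    (4,0)@(9, 1): e=[114,-38,0] → .  [on edge]
    (6,1)@(13, 3): e=[54,18,4] → X
    (7,1)@(15, 3): e=[38,38,0] → .  [on edge]
    (5,2)@(11, 5): e=[42,14,20] → X
    (7,2)@(15, 5): e=[10,54,12] → X
    (8,2)@(17, 5): e=[-6,74,8] → .
    (4,3)@(9, 7): e=[30,10,36] → X
    (6,3)@(13, 7): e=[-2,50,28] → .
    (7,3)@(15, 7): e=[-18,70,24] → .
    (3,4)@(7, 9): e=[18,6,52] → X
    (5,4)@(11, 9): e=[-14,46,44] → .
    (2,5)@(5, 11): e=[6,2,68] → X
  covered (9 px):
    . . . . . . . . .
    . . . . . . X . .
    . . . . . X X X .
    . . . . X X . . .
    . . . X X . . . .
    . . X . . . . . .
    . . . . . . . . .
    . . . . . . . . .

Result: 22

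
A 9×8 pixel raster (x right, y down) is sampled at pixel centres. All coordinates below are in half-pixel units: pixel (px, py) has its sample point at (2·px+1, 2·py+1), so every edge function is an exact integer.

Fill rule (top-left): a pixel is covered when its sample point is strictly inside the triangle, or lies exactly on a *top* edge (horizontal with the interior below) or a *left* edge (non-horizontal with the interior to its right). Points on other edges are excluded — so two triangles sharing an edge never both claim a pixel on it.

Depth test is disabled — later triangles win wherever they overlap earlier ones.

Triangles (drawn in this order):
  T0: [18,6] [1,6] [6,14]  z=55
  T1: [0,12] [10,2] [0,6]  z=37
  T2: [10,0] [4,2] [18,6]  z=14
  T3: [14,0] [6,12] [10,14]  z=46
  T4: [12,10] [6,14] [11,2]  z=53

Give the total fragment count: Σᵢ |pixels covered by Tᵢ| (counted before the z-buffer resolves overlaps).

T0:
  2·area = 136  (B↔C swapped to make it positive)
  edge (18, 6)→(6, 14): d=(-12,8) right/bottom  bias=-1
  edge (6, 14)→(1, 6): d=(-5,-8) top-left  bias=+0
  edge (1, 6)→(18, 6): d=(17,0) top-left  bias=+0
    (1,3)@(3, 7): e=[108,11,17] → X
    (2,3)@(5, 7): e=[92,27,17] → X
    (3,3)@(7, 7): e=[76,43,17] → X
    (4,3)@(9, 7): e=[60,59,17] → X
    (5,3)@(11, 7): e=[44,75,17] → X
    (6,3)@(13, 7): e=[28,91,17] → X
    (7,3)@(15, 7): e=[12,107,17] → X
    (8,3)@(17, 7): e=[-4,123,17] → .
    (1,4)@(3, 9): e=[84,1,51] → X
    (7,4)@(15, 9): e=[-12,97,51] → .
    (1,5)@(3, 11): e=[60,-9,85] → .
    (2,5)@(5, 11): e=[44,7,85] → X
  covered (17 px):
    . . . . . . . . .
    . . . . . . . . .
    . . . . . . . . .
    . X X X X X X X .
    . X X X X X X . .
    . . X X X . . . .
    . . . X . . . . .
    . . . . . . . . .
T1:
  2·area = 60  (B↔C swapped to make it positive)
  edge (0, 12)→(0, 6): d=(0,-6) top-left  bias=+0
  edge (0, 6)→(10, 2): d=(10,-4) top-left  bias=+0
  edge (10, 2)→(0, 12): d=(-10,10) right/bottom  bias=-1
    (5,0)@(11, 1): e=[66,-6,0] → .  [on edge]
    (4,1)@(9, 3): e=[54,6,0] → .  [on edge]
    (1,2)@(3, 5): e=[18,2,40] → X
    (2,2)@(5, 5): e=[30,10,20] → X
    (3,2)@(7, 5): e=[42,18,0] → .  [on edge]
    (0,3)@(1, 7): e=[6,14,40] → X
    (2,3)@(5, 7): e=[30,30,0] → .  [on edge]
    (0,4)@(1, 9): e=[6,34,20] → X
    (1,4)@(3, 9): e=[18,42,0] → .  [on edge]
    (0,5)@(1, 11): e=[6,54,0] → .  [on edge]
  covered (5 px):
    . . . . . . . . .
    . . . . . . . . .
    . X X . . . . . .
    X X . . . . . . .
    X . . . . . . . .
    . . . . . . . . .
    . . . . . . . . .
    . . . . . . . . .
T2:
  2·area = 52  (B↔C swapped to make it positive)
  edge (10, 0)→(18, 6): d=(8,6) right/bottom  bias=-1
  edge (18, 6)→(4, 2): d=(-14,-4) top-left  bias=+0
  edge (4, 2)→(10, 0): d=(6,-2) top-left  bias=+0
    (3,0)@(7, 1): e=[26,26,0] → X  [on edge]
    (4,0)@(9, 1): e=[14,34,4] → X
    (5,0)@(11, 1): e=[2,42,8] → X
    (6,0)@(13, 1): e=[-10,50,12] → .
    (0,1)@(1, 3): e=[78,-26,0] → .  [on edge]
    (3,1)@(7, 3): e=[42,-2,12] → .
    (4,1)@(9, 3): e=[30,6,16] → X
    (6,1)@(13, 3): e=[6,22,24] → X
    (7,1)@(15, 3): e=[-6,30,28] → .
    (4,2)@(9, 5): e=[46,-22,28] → .
    (5,2)@(11, 5): e=[34,-14,32] → .
    (6,2)@(13, 5): e=[22,-6,36] → .
  covered (7 px):
    . . . X X X . . .
    . . . . X X X . .
    . . . . . . . X .
    . . . . . . . . .
    . . . . . . . . .
    . . . . . . . . .
    . . . . . . . . .
    . . . . . . . . .
T3:
  2·area = 64  (B↔C swapped to make it positive)
  edge (14, 0)→(10, 14): d=(-4,14) right/bottom  bias=-1
  edge (10, 14)→(6, 12): d=(-4,-2) top-left  bias=+0
  edge (6, 12)→(14, 0): d=(8,-12) top-left  bias=+0
    (6,1)@(13, 3): e=[2,50,12] → X
    (7,1)@(15, 3): e=[-26,54,36] → .
    (5,2)@(11, 5): e=[22,38,4] → X
    (6,2)@(13, 5): e=[-6,42,28] → .
    (5,3)@(11, 7): e=[14,30,20] → X
    (6,3)@(13, 7): e=[-14,34,44] → .
    (4,4)@(9, 9): e=[34,18,12] → X
    (6,4)@(13, 9): e=[-22,26,60] → .
    (3,5)@(7, 11): e=[54,6,4] → X
    (5,5)@(11, 11): e=[-2,14,52] → .
    (3,6)@(7, 13): e=[46,-2,20] → .
    (4,6)@(9, 13): e=[18,2,44] → X
  covered (8 px):
    . . . . . . . . .
    . . . . . . X . .
    . . . . . X . . .
    . . . . . X . . .
    . . . . X X . . .
    . . . X X . . . .
    . . . . X . . . .
    . . . . . . . . .
T4:
  2·area = 52
  edge (12, 10)→(6, 14): d=(-6,4) right/bottom  bias=-1
  edge (6, 14)→(11, 2): d=(5,-12) top-left  bias=+0
  edge (11, 2)→(12, 10): d=(1,8) right/bottom  bias=-1
    (5,1)@(11, 3): e=[46,5,1] → X
    (6,1)@(13, 3): e=[38,29,-15] → .
    (5,2)@(11, 5): e=[34,15,3] → X
    (6,2)@(13, 5): e=[26,39,-13] → .
    (4,3)@(9, 7): e=[30,1,21] → X
    (6,3)@(13, 7): e=[14,49,-11] → .
    (4,4)@(9, 9): e=[18,11,23] → X
    (6,4)@(13, 9): e=[2,59,-9] → .
    (4,5)@(9, 11): e=[6,21,25] → X
    (5,5)@(11, 11): e=[-2,45,9] → .
    (3,6)@(7, 13): e=[2,7,43] → X
    (4,6)@(9, 13): e=[-6,31,27] → .
  covered (8 px):
    . . . . . . . . .
    . . . . . X . . .
    . . . . . X . . .
    . . . . X X . . .
    . . . . X X . . .
    . . . . X . . . .
    . . . X . . . . .
    . . . . . . . . .

Result: 45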